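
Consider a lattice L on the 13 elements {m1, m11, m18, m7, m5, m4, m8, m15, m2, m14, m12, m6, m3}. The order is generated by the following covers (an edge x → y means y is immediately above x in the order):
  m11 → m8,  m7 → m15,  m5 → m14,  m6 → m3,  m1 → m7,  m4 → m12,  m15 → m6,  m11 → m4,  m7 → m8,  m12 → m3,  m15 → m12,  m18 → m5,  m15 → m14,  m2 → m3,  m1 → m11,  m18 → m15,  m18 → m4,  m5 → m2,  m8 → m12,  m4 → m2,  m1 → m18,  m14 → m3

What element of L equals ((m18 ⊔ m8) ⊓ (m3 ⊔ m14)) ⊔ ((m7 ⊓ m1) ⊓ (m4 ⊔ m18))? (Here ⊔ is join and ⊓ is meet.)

m18 ∨ m8 = m12
m3 ∨ m14 = m3
m12 ∧ m3 = m12
m7 ∧ m1 = m1
m4 ∨ m18 = m4
m1 ∧ m4 = m1
m12 ∨ m1 = m12

m12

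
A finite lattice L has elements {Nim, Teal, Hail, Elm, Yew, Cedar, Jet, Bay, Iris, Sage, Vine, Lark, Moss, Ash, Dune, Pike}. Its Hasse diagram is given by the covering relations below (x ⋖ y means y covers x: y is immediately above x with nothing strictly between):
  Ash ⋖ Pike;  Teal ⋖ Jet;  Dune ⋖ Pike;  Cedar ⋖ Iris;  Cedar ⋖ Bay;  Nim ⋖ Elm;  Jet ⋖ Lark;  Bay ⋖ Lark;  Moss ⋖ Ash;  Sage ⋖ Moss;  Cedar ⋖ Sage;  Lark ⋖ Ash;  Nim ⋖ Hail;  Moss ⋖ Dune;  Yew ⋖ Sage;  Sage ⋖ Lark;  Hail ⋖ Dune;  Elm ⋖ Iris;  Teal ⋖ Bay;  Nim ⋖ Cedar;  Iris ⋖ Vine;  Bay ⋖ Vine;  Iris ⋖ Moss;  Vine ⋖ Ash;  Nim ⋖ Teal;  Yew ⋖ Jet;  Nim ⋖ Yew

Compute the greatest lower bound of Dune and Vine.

Iris

Common lower bounds of {Dune, Vine}: Cedar, Elm, Iris, Nim.
The greatest among these is Iris.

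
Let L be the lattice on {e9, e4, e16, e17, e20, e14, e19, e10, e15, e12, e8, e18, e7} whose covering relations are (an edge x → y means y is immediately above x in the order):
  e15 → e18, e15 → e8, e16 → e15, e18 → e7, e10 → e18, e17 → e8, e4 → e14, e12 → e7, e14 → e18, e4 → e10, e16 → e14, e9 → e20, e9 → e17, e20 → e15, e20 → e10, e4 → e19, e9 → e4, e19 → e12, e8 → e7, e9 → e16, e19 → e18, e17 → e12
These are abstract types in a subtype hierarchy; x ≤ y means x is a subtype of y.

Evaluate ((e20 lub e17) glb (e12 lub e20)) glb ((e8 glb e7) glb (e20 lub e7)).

e8

e20 ∨ e17 = e8
e12 ∨ e20 = e7
e8 ∧ e7 = e8
e8 ∧ e7 = e8
e20 ∨ e7 = e7
e8 ∧ e7 = e8
e8 ∧ e8 = e8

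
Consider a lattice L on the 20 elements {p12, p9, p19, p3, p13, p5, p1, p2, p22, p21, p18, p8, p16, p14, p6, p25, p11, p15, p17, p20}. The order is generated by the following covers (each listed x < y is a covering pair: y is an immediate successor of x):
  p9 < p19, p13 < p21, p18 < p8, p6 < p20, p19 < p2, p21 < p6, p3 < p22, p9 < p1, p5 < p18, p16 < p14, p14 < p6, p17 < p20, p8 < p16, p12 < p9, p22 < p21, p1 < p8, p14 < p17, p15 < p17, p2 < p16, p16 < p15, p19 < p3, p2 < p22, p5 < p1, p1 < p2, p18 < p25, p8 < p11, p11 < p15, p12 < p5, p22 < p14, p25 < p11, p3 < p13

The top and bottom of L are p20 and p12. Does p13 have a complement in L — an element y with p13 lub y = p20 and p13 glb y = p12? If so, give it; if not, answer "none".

p25

Need y with p13 ∨ y = p20 and p13 ∧ y = p12.
Checking each element gives: p25.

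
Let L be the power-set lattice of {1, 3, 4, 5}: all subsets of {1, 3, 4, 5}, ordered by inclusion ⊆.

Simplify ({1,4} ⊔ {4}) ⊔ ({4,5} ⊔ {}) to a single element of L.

{1,4} ∨ {4} = {1,4}
{4,5} ∨ {} = {4,5}
{1,4} ∨ {4,5} = {1,4,5}

{1,4,5}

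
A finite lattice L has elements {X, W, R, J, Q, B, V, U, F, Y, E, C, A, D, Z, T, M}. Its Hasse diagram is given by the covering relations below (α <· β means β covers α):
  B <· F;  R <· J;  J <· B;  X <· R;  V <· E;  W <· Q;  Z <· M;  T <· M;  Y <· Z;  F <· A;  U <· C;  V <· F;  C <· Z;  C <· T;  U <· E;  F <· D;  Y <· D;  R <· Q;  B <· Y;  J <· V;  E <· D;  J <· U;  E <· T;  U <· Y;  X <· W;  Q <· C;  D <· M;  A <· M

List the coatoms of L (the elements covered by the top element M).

The coatoms are exactly the elements covered by M: A, D, T, Z.

A, D, T, Z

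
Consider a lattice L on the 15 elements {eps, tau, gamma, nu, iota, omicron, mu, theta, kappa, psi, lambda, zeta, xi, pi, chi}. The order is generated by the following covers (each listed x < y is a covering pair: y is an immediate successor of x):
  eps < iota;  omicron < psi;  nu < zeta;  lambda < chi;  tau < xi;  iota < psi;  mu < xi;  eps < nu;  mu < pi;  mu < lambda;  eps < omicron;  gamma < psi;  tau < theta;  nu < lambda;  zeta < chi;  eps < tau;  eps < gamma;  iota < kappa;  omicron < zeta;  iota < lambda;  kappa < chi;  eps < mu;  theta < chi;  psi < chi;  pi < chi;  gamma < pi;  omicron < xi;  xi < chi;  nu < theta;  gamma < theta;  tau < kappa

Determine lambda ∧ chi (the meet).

lambda

Common lower bounds of {lambda, chi}: eps, iota, lambda, mu, nu.
The greatest among these is lambda.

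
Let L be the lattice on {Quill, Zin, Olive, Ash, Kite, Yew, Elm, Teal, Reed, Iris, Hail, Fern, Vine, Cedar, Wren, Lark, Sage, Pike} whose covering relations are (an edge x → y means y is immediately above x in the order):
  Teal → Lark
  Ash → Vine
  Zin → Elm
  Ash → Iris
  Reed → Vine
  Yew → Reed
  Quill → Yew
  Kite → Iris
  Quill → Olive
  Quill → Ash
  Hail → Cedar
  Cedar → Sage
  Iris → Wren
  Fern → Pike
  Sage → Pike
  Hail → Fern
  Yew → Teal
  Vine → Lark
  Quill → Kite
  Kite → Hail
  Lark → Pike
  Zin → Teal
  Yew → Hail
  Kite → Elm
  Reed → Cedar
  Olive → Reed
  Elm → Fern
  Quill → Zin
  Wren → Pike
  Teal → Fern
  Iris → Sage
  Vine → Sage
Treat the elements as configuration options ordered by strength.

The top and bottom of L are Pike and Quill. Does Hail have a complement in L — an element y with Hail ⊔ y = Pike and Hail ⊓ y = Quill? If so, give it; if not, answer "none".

none

For every candidate y, either Hail ∨ y ≠ Pike or Hail ∧ y ≠ Quill; no complement exists.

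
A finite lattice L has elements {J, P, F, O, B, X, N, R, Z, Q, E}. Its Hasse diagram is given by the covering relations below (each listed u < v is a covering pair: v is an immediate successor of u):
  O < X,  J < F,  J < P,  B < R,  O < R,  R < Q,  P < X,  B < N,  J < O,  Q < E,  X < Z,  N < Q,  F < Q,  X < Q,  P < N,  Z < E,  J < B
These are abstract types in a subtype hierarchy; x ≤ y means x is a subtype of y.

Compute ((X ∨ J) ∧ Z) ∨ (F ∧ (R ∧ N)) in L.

X

X ∨ J = X
X ∧ Z = X
R ∧ N = B
F ∧ B = J
X ∨ J = X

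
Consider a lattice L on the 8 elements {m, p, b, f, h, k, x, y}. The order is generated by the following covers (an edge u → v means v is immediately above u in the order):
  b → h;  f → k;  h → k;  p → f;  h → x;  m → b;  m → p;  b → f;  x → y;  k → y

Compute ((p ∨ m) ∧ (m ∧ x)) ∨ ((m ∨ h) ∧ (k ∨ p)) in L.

p ∨ m = p
m ∧ x = m
p ∧ m = m
m ∨ h = h
k ∨ p = k
h ∧ k = h
m ∨ h = h

h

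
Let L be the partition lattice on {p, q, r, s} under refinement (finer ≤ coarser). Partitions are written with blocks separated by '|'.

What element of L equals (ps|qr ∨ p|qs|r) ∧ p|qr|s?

p|qr|s

ps|qr ∨ p|qs|r = pqrs
pqrs ∧ p|qr|s = p|qr|s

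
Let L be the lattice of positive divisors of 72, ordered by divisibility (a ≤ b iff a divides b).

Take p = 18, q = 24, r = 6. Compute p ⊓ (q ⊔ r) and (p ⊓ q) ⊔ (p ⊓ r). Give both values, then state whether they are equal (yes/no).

6; 6; yes

q ⊔ r = 24, so p ⊓ (q ⊔ r) = 18 ⊓ 24 = 6.
p ⊓ q = 6 and p ⊓ r = 6, so (p ⊓ q) ⊔ (p ⊓ r) = 6 ⊔ 6 = 6.
Equal: yes.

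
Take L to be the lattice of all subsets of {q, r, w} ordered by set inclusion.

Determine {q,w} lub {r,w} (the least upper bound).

Under ⊆, join is union: {q,w} ∪ {r,w} = {q,r,w}.

{q,r,w}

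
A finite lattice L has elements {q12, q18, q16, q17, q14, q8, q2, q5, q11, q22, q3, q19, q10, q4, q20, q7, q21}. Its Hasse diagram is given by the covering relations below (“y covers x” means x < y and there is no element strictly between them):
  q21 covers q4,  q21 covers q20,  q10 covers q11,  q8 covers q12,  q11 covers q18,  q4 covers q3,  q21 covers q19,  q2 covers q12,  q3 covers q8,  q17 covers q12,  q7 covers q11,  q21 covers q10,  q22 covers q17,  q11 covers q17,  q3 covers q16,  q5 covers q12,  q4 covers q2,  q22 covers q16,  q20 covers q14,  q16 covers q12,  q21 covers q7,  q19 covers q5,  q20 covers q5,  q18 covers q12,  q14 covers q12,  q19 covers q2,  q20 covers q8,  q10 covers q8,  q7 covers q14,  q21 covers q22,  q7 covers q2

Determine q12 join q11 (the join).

Common upper bounds of {q12, q11}: q10, q11, q21, q7.
The least among these is q11.

q11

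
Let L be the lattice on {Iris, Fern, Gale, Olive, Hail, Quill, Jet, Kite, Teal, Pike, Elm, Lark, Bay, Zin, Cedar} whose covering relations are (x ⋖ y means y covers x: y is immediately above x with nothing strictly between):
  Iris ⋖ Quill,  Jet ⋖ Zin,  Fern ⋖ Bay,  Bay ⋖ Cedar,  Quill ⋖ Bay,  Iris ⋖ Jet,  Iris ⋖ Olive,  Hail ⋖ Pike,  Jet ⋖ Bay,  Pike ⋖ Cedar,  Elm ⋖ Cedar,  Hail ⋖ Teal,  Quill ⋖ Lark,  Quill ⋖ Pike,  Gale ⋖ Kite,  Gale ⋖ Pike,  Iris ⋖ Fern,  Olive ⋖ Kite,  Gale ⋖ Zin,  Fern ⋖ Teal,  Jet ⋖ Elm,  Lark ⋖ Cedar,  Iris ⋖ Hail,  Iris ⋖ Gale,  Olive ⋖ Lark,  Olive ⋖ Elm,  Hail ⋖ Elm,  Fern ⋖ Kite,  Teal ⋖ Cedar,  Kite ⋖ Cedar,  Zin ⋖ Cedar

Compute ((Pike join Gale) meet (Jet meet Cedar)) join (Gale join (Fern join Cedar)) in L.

Cedar

Pike ∨ Gale = Pike
Jet ∧ Cedar = Jet
Pike ∧ Jet = Iris
Fern ∨ Cedar = Cedar
Gale ∨ Cedar = Cedar
Iris ∨ Cedar = Cedar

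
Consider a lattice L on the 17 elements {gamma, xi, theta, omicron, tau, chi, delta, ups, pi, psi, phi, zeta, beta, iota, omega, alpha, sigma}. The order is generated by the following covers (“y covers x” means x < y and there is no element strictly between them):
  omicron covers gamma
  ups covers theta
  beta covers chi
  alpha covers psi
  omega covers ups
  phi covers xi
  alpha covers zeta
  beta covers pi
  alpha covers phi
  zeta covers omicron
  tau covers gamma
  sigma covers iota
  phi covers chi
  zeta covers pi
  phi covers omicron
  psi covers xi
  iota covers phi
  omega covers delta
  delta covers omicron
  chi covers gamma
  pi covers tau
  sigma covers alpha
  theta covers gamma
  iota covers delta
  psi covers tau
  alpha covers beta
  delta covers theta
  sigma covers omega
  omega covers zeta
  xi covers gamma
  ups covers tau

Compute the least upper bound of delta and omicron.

delta

Common upper bounds of {delta, omicron}: delta, iota, omega, sigma.
The least among these is delta.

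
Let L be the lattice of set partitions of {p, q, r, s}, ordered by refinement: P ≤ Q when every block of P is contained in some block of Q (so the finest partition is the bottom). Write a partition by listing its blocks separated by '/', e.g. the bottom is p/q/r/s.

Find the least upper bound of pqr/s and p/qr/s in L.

pqr/s

The join of pqr/s and p/qr/s merges any blocks that overlap across the partitions, giving pqr/s.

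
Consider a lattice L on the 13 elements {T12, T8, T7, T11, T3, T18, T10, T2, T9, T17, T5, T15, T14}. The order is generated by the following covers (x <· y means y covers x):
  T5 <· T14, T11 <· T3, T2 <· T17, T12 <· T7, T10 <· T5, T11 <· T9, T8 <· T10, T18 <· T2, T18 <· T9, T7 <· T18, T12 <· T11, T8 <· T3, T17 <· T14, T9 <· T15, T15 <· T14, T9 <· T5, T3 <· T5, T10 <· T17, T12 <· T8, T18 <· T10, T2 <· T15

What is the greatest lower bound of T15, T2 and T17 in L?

T2

Common lower bounds of {T15, T2, T17}: T12, T18, T2, T7.
The greatest among these is T2.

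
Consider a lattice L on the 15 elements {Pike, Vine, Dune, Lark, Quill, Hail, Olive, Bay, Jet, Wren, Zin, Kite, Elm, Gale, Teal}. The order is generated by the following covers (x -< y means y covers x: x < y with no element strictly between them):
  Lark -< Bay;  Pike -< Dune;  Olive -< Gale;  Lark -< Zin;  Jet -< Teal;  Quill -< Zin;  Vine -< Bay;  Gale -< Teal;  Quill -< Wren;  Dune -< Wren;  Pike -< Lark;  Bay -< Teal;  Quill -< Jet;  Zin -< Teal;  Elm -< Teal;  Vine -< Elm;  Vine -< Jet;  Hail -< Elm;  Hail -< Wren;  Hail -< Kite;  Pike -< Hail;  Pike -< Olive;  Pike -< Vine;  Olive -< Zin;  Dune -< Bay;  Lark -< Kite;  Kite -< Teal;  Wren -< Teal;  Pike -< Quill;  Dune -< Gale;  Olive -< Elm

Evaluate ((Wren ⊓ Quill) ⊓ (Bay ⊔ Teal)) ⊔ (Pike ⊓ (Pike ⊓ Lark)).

Wren ∧ Quill = Quill
Bay ∨ Teal = Teal
Quill ∧ Teal = Quill
Pike ∧ Lark = Pike
Pike ∧ Pike = Pike
Quill ∨ Pike = Quill

Quill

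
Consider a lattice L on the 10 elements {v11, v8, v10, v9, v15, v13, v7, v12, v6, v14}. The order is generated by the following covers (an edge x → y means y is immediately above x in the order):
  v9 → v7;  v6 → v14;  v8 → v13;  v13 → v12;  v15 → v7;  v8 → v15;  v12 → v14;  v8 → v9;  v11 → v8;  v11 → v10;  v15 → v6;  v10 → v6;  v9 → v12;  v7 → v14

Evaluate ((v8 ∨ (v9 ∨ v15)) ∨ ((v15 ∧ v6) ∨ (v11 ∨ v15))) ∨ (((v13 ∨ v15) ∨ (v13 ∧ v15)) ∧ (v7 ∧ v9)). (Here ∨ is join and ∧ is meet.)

v9 ∨ v15 = v7
v8 ∨ v7 = v7
v15 ∧ v6 = v15
v11 ∨ v15 = v15
v15 ∨ v15 = v15
v7 ∨ v15 = v7
v13 ∨ v15 = v14
v13 ∧ v15 = v8
v14 ∨ v8 = v14
v7 ∧ v9 = v9
v14 ∧ v9 = v9
v7 ∨ v9 = v7

v7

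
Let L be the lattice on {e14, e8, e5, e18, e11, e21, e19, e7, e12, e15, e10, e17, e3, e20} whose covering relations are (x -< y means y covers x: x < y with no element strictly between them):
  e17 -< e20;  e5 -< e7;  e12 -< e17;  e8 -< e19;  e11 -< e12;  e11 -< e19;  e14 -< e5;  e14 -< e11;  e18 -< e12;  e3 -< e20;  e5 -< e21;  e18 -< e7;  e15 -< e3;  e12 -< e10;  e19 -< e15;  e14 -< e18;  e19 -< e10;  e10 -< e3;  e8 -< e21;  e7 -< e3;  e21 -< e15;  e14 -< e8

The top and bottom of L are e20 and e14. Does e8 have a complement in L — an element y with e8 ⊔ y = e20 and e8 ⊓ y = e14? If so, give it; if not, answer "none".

e17

Need y with e8 ∨ y = e20 and e8 ∧ y = e14.
Checking each element gives: e17.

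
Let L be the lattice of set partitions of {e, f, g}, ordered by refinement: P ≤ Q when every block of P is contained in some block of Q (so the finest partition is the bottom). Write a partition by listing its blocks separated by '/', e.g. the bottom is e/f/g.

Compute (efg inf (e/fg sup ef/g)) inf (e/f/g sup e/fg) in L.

e/fg

e/fg ∨ ef/g = efg
efg ∧ efg = efg
e/f/g ∨ e/fg = e/fg
efg ∧ e/fg = e/fg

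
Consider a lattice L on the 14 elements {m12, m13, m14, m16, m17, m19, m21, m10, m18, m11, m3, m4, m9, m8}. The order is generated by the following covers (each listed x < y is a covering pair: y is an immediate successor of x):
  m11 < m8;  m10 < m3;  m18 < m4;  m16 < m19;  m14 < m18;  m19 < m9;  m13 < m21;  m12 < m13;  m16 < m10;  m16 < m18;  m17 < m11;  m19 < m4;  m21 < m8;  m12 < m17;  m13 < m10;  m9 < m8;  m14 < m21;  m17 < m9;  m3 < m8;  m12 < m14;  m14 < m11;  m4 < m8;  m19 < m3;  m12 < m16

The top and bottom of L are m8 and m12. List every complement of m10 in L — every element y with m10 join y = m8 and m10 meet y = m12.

Need y with m10 ∨ y = m8 and m10 ∧ y = m12.
Checking each element gives: m11, m14, m17.

m11, m14, m17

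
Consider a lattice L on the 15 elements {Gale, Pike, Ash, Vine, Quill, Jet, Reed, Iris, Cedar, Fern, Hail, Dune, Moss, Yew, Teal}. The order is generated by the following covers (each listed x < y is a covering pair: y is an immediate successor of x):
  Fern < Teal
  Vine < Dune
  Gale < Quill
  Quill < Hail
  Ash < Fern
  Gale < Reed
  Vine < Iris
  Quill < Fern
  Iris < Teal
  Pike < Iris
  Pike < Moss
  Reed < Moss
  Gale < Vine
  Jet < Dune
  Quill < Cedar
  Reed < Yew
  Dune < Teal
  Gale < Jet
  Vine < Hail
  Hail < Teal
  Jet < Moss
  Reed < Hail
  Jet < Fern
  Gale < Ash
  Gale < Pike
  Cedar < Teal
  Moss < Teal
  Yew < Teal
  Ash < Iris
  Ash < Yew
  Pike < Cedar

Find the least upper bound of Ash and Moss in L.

Teal

Common upper bounds of {Ash, Moss}: Teal.
The least among these is Teal.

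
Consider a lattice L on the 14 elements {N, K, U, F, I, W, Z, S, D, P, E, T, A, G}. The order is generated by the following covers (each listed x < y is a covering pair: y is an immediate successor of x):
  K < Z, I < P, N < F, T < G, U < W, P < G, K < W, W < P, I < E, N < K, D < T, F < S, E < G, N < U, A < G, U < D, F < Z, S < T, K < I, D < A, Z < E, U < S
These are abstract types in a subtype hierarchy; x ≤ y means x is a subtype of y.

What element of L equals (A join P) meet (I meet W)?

K

A ∨ P = G
I ∧ W = K
G ∧ K = K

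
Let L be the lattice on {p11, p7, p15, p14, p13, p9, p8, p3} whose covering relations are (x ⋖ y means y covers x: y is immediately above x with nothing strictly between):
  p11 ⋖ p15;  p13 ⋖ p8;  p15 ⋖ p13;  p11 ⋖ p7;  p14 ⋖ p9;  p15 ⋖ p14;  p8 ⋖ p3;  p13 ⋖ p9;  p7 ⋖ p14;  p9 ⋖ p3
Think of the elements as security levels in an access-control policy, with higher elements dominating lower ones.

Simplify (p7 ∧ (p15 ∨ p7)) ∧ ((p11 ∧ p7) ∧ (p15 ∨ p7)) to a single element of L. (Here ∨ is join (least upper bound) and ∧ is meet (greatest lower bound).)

p15 ∨ p7 = p14
p7 ∧ p14 = p7
p11 ∧ p7 = p11
p15 ∨ p7 = p14
p11 ∧ p14 = p11
p7 ∧ p11 = p11

p11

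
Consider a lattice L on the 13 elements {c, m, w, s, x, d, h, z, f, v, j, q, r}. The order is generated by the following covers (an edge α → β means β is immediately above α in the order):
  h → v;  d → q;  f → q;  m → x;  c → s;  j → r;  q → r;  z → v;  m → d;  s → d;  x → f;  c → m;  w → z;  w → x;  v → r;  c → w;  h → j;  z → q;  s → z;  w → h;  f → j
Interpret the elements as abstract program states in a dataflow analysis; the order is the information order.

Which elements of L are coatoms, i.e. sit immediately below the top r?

The coatoms are exactly the elements covered by r: j, q, v.

j, q, v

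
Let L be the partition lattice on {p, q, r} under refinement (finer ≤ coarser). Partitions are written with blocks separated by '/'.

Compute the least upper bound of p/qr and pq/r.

The join of p/qr and pq/r merges any blocks that overlap across the partitions, giving pqr.

pqr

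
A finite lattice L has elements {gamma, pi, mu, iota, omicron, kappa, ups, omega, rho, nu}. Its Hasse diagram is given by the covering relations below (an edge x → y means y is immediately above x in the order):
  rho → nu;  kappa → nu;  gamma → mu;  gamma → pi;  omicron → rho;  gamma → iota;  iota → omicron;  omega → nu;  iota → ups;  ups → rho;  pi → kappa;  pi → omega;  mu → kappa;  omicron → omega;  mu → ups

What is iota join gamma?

Common upper bounds of {iota, gamma}: iota, nu, omega, omicron, rho, ups.
The least among these is iota.

iota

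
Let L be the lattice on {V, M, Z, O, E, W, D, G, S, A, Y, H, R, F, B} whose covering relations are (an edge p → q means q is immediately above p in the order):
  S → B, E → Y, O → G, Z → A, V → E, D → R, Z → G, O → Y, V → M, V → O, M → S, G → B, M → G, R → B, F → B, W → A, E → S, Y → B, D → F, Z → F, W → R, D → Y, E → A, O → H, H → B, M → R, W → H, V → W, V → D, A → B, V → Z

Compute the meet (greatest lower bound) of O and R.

Common lower bounds of {O, R}: V.
The greatest among these is V.

V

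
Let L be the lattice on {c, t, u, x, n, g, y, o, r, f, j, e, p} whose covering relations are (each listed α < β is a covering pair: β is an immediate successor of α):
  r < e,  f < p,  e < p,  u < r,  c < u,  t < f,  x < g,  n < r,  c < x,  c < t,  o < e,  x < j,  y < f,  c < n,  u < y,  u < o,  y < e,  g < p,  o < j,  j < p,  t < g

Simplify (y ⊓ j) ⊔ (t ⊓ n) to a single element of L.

u

y ∧ j = u
t ∧ n = c
u ∨ c = u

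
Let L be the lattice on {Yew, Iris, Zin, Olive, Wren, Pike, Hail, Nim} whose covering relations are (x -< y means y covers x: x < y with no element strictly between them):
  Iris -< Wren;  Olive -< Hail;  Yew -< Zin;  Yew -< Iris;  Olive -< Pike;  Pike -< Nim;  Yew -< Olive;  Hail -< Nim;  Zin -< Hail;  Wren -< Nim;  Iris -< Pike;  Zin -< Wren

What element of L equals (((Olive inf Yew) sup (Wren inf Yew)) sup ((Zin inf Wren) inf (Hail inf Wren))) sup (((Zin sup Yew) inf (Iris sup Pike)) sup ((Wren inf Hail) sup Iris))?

Wren

Olive ∧ Yew = Yew
Wren ∧ Yew = Yew
Yew ∨ Yew = Yew
Zin ∧ Wren = Zin
Hail ∧ Wren = Zin
Zin ∧ Zin = Zin
Yew ∨ Zin = Zin
Zin ∨ Yew = Zin
Iris ∨ Pike = Pike
Zin ∧ Pike = Yew
Wren ∧ Hail = Zin
Zin ∨ Iris = Wren
Yew ∨ Wren = Wren
Zin ∨ Wren = Wren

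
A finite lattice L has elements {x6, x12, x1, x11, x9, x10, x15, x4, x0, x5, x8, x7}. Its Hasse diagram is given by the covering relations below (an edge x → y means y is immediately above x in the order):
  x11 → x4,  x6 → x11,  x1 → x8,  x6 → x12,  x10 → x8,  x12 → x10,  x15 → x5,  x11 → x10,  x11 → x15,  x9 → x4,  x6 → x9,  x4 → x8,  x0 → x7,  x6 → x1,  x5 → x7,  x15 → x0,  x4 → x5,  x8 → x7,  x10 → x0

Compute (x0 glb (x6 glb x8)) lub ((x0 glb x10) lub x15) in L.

x0

x6 ∧ x8 = x6
x0 ∧ x6 = x6
x0 ∧ x10 = x10
x10 ∨ x15 = x0
x6 ∨ x0 = x0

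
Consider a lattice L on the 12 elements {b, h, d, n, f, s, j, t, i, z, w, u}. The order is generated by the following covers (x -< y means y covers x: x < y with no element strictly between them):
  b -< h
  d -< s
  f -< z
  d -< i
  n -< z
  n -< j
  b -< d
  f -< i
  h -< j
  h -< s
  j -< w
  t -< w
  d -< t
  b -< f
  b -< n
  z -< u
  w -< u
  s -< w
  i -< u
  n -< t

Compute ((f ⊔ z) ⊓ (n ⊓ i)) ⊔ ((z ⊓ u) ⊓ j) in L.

n

f ∨ z = z
n ∧ i = b
z ∧ b = b
z ∧ u = z
z ∧ j = n
b ∨ n = n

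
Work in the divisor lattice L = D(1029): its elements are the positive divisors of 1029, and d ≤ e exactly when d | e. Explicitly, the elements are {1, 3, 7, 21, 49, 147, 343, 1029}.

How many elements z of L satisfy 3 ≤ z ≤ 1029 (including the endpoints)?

The interval [3, 1029] = {1029, 147, 21, 3}, which has 4 elements.

4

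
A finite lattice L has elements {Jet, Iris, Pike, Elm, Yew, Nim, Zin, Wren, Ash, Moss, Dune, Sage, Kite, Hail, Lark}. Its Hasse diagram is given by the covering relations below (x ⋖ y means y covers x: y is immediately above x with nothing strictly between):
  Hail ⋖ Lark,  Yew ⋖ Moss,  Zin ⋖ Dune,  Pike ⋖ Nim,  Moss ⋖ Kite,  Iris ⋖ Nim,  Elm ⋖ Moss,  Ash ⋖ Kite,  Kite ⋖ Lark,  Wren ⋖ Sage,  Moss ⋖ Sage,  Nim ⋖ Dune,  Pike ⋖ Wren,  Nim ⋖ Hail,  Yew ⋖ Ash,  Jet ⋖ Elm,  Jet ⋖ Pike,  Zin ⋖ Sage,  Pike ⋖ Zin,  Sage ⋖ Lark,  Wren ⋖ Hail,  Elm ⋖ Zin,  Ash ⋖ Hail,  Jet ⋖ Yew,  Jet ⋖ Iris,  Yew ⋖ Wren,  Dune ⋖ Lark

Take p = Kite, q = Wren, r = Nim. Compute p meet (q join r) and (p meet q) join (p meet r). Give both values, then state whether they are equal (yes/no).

q join r = Hail, so p meet (q join r) = Kite meet Hail = Ash.
p meet q = Yew and p meet r = Jet, so (p meet q) join (p meet r) = Yew join Jet = Yew.
Equal: no.

Ash; Yew; no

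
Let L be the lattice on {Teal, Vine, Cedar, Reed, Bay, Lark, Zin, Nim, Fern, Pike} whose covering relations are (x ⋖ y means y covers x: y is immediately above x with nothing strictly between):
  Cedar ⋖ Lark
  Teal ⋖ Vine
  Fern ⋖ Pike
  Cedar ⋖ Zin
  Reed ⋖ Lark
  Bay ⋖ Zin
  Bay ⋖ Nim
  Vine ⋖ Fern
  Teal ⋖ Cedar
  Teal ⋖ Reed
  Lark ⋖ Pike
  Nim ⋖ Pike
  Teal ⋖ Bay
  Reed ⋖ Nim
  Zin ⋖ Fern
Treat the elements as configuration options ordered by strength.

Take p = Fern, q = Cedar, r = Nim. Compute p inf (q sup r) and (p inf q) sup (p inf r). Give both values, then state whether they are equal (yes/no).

Fern; Zin; no

q sup r = Pike, so p inf (q sup r) = Fern inf Pike = Fern.
p inf q = Cedar and p inf r = Bay, so (p inf q) sup (p inf r) = Cedar sup Bay = Zin.
Equal: no.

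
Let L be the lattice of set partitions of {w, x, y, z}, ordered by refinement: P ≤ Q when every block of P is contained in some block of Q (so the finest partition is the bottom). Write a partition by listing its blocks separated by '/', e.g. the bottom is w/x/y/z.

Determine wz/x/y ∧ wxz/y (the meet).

wz/x/y

The meet (common refinement) of wz/x/y and wxz/y intersects blocks pairwise, giving wz/x/y.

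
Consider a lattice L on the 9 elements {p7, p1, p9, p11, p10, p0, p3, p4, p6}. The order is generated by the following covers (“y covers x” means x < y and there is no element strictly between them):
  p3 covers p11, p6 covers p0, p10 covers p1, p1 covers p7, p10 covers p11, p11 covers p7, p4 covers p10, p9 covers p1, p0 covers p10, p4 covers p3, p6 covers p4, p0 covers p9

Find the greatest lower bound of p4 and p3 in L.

p3

Common lower bounds of {p4, p3}: p11, p3, p7.
The greatest among these is p3.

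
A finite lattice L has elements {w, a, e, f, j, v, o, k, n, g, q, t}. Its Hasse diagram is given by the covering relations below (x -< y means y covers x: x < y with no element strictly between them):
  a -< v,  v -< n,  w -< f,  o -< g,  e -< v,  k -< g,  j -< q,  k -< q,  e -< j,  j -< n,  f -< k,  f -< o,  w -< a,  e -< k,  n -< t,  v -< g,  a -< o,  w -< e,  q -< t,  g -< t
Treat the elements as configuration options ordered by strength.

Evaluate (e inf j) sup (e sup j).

j

e ∧ j = e
e ∨ j = j
e ∨ j = j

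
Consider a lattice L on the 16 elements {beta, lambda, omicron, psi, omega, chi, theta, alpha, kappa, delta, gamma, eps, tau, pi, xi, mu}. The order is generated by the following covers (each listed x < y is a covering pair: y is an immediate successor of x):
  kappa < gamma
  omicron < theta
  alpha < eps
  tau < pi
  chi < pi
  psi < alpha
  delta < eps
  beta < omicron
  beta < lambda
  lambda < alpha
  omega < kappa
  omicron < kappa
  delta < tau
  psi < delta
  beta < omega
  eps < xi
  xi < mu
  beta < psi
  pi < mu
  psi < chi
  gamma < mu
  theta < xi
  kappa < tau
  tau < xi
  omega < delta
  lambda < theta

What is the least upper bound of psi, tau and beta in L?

Common upper bounds of {psi, tau, beta}: mu, pi, tau, xi.
The least among these is tau.

tau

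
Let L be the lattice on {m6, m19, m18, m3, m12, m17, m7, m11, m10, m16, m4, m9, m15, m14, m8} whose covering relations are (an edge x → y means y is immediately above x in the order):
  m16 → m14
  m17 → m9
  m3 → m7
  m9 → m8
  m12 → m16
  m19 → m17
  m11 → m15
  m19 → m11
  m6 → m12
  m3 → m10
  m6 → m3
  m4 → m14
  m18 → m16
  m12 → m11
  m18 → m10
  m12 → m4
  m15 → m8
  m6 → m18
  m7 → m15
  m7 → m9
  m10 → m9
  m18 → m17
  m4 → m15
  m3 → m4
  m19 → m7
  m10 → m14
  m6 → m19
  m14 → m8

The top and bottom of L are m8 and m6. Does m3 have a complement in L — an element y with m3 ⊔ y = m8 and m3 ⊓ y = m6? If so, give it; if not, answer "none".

none

For every candidate y, either m3 ∨ y ≠ m8 or m3 ∧ y ≠ m6; no complement exists.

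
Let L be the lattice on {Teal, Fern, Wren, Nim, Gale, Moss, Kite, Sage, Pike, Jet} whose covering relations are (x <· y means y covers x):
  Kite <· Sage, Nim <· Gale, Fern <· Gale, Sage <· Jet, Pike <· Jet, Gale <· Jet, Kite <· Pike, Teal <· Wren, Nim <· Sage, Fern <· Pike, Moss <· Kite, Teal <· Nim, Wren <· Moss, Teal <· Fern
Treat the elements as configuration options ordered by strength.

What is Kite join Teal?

Kite

Common upper bounds of {Kite, Teal}: Jet, Kite, Pike, Sage.
The least among these is Kite.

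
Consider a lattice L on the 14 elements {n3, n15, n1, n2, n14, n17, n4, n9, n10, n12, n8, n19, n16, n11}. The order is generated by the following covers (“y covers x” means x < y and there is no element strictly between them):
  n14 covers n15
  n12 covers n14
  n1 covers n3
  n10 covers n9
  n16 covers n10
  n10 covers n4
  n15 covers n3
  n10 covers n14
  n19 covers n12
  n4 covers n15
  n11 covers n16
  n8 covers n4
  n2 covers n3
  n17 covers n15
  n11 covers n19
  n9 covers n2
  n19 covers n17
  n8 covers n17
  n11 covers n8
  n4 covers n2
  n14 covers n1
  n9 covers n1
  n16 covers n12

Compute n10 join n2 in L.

n10 ∨ n2 = n10

n10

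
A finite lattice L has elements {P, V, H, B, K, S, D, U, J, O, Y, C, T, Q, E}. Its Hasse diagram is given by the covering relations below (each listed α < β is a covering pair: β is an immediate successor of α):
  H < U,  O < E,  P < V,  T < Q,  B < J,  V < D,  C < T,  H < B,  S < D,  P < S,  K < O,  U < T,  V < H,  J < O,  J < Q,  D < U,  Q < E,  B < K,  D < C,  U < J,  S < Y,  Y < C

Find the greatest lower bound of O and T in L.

U

Common lower bounds of {O, T}: D, H, P, S, U, V.
The greatest among these is U.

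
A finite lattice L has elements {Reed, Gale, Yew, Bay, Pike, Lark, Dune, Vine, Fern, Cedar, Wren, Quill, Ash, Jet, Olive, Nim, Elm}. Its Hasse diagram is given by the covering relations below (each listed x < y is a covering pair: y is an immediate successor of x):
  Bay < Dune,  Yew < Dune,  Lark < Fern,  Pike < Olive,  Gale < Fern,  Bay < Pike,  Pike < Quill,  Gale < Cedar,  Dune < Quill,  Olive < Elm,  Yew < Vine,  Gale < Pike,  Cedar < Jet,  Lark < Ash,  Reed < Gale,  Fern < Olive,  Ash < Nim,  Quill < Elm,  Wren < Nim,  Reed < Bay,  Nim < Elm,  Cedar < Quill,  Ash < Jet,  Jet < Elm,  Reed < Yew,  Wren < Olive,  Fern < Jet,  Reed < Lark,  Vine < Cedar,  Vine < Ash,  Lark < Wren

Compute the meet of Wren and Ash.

Common lower bounds of {Wren, Ash}: Lark, Reed.
The greatest among these is Lark.

Lark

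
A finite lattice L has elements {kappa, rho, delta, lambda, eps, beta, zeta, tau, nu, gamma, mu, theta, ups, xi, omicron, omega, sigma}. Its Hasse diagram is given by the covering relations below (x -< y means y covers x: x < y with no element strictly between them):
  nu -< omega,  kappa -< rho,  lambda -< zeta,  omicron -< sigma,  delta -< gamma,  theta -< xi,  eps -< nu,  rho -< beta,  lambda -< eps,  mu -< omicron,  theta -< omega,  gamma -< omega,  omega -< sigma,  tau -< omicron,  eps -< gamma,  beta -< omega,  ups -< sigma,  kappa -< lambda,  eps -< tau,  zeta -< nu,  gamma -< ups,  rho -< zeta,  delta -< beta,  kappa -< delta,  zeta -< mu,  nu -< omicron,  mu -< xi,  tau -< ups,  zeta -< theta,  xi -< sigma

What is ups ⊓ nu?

eps

Common lower bounds of {ups, nu}: eps, kappa, lambda.
The greatest among these is eps.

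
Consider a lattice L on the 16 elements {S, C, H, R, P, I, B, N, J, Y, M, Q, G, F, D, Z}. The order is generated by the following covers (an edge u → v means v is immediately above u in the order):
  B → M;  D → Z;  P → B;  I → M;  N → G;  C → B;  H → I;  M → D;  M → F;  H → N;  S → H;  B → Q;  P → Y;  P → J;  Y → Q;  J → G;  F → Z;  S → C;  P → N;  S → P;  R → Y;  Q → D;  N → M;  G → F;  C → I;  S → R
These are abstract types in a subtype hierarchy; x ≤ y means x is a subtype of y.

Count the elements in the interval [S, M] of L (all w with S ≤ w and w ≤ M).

8

The interval [S, M] = {B, C, H, I, M, N, P, S}, which has 8 elements.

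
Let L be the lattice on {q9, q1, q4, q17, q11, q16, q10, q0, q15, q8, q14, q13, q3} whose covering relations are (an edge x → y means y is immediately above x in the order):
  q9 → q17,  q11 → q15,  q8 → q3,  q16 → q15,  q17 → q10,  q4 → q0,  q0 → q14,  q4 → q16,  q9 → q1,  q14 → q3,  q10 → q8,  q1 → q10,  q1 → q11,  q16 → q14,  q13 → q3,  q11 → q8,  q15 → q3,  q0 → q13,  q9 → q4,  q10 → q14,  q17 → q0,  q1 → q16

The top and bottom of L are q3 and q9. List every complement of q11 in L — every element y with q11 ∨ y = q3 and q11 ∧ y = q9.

Need y with q11 ∨ y = q3 and q11 ∧ y = q9.
Checking each element gives: q0, q13.

q0, q13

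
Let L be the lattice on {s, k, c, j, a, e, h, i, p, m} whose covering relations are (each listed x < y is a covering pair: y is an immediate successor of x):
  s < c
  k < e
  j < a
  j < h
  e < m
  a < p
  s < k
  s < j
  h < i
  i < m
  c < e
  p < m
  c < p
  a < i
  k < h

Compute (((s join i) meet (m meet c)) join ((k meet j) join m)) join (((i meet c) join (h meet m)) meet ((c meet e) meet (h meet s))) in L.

s ∨ i = i
m ∧ c = c
i ∧ c = s
k ∧ j = s
s ∨ m = m
s ∨ m = m
i ∧ c = s
h ∧ m = h
s ∨ h = h
c ∧ e = c
h ∧ s = s
c ∧ s = s
h ∧ s = s
m ∨ s = m

m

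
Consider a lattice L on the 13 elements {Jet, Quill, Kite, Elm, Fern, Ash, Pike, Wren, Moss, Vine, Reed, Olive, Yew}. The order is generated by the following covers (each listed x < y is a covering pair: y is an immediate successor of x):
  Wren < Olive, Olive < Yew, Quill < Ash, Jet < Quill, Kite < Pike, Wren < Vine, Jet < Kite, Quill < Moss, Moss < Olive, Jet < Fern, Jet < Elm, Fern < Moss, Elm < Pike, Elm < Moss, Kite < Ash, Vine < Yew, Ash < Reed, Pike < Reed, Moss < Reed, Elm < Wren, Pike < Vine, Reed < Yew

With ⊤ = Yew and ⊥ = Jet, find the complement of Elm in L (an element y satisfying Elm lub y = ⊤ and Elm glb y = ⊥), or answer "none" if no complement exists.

none

For every candidate y, either Elm ∨ y ≠ Yew or Elm ∧ y ≠ Jet; no complement exists.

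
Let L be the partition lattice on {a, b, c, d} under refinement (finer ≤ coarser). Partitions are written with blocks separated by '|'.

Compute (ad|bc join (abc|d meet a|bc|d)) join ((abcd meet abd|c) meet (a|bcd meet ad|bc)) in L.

abc|d ∧ a|bc|d = a|bc|d
ad|bc ∨ a|bc|d = ad|bc
abcd ∧ abd|c = abd|c
a|bcd ∧ ad|bc = a|bc|d
abd|c ∧ a|bc|d = a|b|c|d
ad|bc ∨ a|b|c|d = ad|bc

ad|bc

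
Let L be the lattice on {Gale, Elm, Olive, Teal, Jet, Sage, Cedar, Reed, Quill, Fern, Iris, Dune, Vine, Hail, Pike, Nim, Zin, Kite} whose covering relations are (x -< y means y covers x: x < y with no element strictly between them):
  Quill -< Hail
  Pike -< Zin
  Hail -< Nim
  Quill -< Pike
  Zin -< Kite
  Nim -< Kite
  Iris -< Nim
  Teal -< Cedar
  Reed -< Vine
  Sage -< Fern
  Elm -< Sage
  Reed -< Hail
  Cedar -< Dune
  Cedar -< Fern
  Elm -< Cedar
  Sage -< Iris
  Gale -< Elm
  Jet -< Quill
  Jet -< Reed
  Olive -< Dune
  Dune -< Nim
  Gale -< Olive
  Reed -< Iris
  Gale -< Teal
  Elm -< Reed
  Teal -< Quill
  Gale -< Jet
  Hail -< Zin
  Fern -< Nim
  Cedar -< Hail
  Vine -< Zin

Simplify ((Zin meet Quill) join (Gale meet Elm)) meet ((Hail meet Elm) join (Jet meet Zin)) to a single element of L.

Zin ∧ Quill = Quill
Gale ∧ Elm = Gale
Quill ∨ Gale = Quill
Hail ∧ Elm = Elm
Jet ∧ Zin = Jet
Elm ∨ Jet = Reed
Quill ∧ Reed = Jet

Jet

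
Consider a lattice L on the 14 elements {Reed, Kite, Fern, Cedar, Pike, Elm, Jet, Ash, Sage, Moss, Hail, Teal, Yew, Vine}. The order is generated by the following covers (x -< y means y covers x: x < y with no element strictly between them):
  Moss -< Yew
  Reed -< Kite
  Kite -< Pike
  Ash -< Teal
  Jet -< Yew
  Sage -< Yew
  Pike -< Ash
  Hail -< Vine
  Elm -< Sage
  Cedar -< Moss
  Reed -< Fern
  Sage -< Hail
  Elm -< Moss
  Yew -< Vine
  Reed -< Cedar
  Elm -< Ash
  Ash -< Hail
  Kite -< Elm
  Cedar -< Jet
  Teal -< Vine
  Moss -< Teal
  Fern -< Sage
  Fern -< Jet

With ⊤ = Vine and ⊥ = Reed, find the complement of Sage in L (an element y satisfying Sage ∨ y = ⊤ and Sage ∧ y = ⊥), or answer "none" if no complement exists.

none

For every candidate y, either Sage ∨ y ≠ Vine or Sage ∧ y ≠ Reed; no complement exists.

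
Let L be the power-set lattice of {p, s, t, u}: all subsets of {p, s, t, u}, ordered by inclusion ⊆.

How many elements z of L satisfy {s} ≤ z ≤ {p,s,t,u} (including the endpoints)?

The interval [{s}, {p,s,t,u}] = {{p,s,t,u}, {p,s,t}, {p,s,u}, {p,s}, {s,t,u}, {s,t}, {s,u}, {s}}, which has 8 elements.

8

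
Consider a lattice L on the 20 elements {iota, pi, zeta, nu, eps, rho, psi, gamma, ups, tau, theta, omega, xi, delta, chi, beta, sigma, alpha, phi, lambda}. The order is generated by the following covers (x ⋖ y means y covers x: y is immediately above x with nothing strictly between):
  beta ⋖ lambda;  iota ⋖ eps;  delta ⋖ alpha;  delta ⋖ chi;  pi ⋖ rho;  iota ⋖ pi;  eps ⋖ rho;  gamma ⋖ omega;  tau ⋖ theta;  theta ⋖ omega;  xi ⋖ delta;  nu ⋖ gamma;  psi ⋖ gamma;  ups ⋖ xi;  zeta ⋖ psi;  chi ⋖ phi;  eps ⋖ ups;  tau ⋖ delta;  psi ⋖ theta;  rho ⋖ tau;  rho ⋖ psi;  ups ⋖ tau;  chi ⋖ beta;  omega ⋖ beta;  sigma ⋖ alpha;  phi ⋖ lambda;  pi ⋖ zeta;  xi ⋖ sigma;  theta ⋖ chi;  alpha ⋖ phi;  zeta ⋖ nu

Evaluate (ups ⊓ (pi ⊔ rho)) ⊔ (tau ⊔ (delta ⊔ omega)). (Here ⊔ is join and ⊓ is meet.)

beta

pi ∨ rho = rho
ups ∧ rho = eps
delta ∨ omega = beta
tau ∨ beta = beta
eps ∨ beta = beta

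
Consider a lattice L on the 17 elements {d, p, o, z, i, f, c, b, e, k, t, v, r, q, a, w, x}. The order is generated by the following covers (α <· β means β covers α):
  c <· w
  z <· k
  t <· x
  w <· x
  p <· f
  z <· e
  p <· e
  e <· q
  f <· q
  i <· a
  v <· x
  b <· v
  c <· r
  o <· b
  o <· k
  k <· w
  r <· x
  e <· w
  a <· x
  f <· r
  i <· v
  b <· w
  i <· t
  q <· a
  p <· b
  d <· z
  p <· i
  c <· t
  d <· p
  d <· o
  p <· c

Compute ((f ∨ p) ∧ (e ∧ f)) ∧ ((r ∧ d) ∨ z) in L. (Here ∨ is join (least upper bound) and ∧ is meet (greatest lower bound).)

f ∨ p = f
e ∧ f = p
f ∧ p = p
r ∧ d = d
d ∨ z = z
p ∧ z = d

d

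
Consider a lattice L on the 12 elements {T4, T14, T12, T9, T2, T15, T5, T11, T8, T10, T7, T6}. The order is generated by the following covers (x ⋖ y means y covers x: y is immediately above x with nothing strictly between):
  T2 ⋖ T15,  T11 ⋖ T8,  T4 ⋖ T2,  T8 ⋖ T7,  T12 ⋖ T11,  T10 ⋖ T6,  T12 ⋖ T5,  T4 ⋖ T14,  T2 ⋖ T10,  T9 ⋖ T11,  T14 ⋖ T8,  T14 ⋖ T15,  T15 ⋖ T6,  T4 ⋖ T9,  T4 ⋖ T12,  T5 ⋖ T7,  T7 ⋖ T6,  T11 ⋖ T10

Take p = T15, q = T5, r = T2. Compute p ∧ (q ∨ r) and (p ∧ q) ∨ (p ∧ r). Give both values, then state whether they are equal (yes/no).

q ∨ r = T6, so p ∧ (q ∨ r) = T15 ∧ T6 = T15.
p ∧ q = T4 and p ∧ r = T2, so (p ∧ q) ∨ (p ∧ r) = T4 ∨ T2 = T2.
Equal: no.

T15; T2; no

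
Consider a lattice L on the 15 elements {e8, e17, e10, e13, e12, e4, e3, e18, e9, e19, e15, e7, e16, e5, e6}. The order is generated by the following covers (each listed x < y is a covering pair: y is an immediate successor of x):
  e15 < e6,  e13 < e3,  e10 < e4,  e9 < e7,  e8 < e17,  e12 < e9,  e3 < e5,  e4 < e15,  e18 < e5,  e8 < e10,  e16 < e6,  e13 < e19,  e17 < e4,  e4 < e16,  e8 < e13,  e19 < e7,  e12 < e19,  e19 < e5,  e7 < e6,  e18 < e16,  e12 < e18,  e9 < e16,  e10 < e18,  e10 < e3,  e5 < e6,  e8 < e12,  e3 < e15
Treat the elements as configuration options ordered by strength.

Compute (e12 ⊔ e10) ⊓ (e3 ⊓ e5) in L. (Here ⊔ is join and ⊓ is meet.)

e12 ∨ e10 = e18
e3 ∧ e5 = e3
e18 ∧ e3 = e10

e10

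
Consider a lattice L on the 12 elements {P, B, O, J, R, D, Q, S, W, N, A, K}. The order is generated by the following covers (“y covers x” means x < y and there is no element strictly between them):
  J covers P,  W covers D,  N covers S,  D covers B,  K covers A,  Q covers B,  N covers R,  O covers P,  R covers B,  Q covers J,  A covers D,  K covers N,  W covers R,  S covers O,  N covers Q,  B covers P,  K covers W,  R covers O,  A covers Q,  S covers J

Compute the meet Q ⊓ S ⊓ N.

J

Common lower bounds of {Q, S, N}: J, P.
The greatest among these is J.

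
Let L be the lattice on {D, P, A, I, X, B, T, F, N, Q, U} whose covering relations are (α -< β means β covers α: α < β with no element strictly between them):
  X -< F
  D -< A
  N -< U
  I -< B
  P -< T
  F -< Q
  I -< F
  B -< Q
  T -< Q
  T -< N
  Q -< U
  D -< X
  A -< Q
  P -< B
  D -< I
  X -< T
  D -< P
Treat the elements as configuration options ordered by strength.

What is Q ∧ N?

T

Common lower bounds of {Q, N}: D, P, T, X.
The greatest among these is T.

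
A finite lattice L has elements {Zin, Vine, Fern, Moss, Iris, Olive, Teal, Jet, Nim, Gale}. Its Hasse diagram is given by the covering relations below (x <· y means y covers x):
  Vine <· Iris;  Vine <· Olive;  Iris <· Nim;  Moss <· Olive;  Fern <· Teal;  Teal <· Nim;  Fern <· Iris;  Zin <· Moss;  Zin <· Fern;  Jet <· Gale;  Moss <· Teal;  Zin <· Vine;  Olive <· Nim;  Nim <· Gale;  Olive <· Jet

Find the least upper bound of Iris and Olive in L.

Nim

Common upper bounds of {Iris, Olive}: Gale, Nim.
The least among these is Nim.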